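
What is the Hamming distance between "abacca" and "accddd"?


Comparing "abacca" and "accddd" position by position:
  Position 0: 'a' vs 'a' => same
  Position 1: 'b' vs 'c' => differ
  Position 2: 'a' vs 'c' => differ
  Position 3: 'c' vs 'd' => differ
  Position 4: 'c' vs 'd' => differ
  Position 5: 'a' vs 'd' => differ
Total differences (Hamming distance): 5

5


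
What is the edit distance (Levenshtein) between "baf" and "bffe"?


Computing edit distance: "baf" -> "bffe"
DP table:
           b    f    f    e
      0    1    2    3    4
  b   1    0    1    2    3
  a   2    1    1    2    3
  f   3    2    1    1    2
Edit distance = dp[3][4] = 2

2


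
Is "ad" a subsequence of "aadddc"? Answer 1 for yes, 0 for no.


Check if "ad" is a subsequence of "aadddc"
Greedy scan:
  Position 0 ('a'): matches sub[0] = 'a'
  Position 1 ('a'): no match needed
  Position 2 ('d'): matches sub[1] = 'd'
  Position 3 ('d'): no match needed
  Position 4 ('d'): no match needed
  Position 5 ('c'): no match needed
All 2 characters matched => is a subsequence

1


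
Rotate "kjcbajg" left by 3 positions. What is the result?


Input: "kjcbajg", rotate left by 3
First 3 characters: "kjc"
Remaining characters: "bajg"
Concatenate remaining + first: "bajg" + "kjc" = "bajgkjc"

bajgkjc


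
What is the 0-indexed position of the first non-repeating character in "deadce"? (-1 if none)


Input: deadce
Character frequencies:
  'a': 1
  'c': 1
  'd': 2
  'e': 2
Scanning left to right for freq == 1:
  Position 0 ('d'): freq=2, skip
  Position 1 ('e'): freq=2, skip
  Position 2 ('a'): unique! => answer = 2

2


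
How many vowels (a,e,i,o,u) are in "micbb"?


Input: micbb
Checking each character:
  'm' at position 0: consonant
  'i' at position 1: vowel (running total: 1)
  'c' at position 2: consonant
  'b' at position 3: consonant
  'b' at position 4: consonant
Total vowels: 1

1


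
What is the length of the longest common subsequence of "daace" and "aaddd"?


LCS of "daace" and "aaddd"
DP table:
           a    a    d    d    d
      0    0    0    0    0    0
  d   0    0    0    1    1    1
  a   0    1    1    1    1    1
  a   0    1    2    2    2    2
  c   0    1    2    2    2    2
  e   0    1    2    2    2    2
LCS length = dp[5][5] = 2

2


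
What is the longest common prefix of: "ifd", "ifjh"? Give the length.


Words: ifd, ifjh
  Position 0: all 'i' => match
  Position 1: all 'f' => match
  Position 2: ('d', 'j') => mismatch, stop
LCP = "if" (length 2)

2


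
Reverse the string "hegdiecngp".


Input: hegdiecngp
Reading characters right to left:
  Position 9: 'p'
  Position 8: 'g'
  Position 7: 'n'
  Position 6: 'c'
  Position 5: 'e'
  Position 4: 'i'
  Position 3: 'd'
  Position 2: 'g'
  Position 1: 'e'
  Position 0: 'h'
Reversed: pgnceidgeh

pgnceidgeh


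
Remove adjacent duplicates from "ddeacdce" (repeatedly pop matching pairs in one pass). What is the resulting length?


Input: ddeacdce
Stack-based adjacent duplicate removal:
  Read 'd': push. Stack: d
  Read 'd': matches stack top 'd' => pop. Stack: (empty)
  Read 'e': push. Stack: e
  Read 'a': push. Stack: ea
  Read 'c': push. Stack: eac
  Read 'd': push. Stack: eacd
  Read 'c': push. Stack: eacdc
  Read 'e': push. Stack: eacdce
Final stack: "eacdce" (length 6)

6


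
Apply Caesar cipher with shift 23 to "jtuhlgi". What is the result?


Caesar cipher: shift "jtuhlgi" by 23
  'j' (pos 9) + 23 = pos 6 = 'g'
  't' (pos 19) + 23 = pos 16 = 'q'
  'u' (pos 20) + 23 = pos 17 = 'r'
  'h' (pos 7) + 23 = pos 4 = 'e'
  'l' (pos 11) + 23 = pos 8 = 'i'
  'g' (pos 6) + 23 = pos 3 = 'd'
  'i' (pos 8) + 23 = pos 5 = 'f'
Result: gqreidf

gqreidf


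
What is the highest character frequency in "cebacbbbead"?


Input: cebacbbbead
Character counts:
  'a': 2
  'b': 4
  'c': 2
  'd': 1
  'e': 2
Maximum frequency: 4

4


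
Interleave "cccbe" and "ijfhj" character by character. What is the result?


Interleaving "cccbe" and "ijfhj":
  Position 0: 'c' from first, 'i' from second => "ci"
  Position 1: 'c' from first, 'j' from second => "cj"
  Position 2: 'c' from first, 'f' from second => "cf"
  Position 3: 'b' from first, 'h' from second => "bh"
  Position 4: 'e' from first, 'j' from second => "ej"
Result: cicjcfbhej

cicjcfbhej


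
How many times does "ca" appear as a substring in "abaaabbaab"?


Searching for "ca" in "abaaabbaab"
Scanning each position:
  Position 0: "ab" => no
  Position 1: "ba" => no
  Position 2: "aa" => no
  Position 3: "aa" => no
  Position 4: "ab" => no
  Position 5: "bb" => no
  Position 6: "ba" => no
  Position 7: "aa" => no
  Position 8: "ab" => no
Total occurrences: 0

0


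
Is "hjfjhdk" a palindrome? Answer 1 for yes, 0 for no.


Input: hjfjhdk
Reversed: kdhjfjh
  Compare pos 0 ('h') with pos 6 ('k'): MISMATCH
  Compare pos 1 ('j') with pos 5 ('d'): MISMATCH
  Compare pos 2 ('f') with pos 4 ('h'): MISMATCH
Result: not a palindrome

0


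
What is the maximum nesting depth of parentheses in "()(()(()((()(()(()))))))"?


Input: "()(()(()((()(()(()))))))"
Tracking depth:
  Position 0 '(': depth becomes 1
  Position 1 ')': depth becomes 0
  Position 2 '(': depth becomes 1
  Position 3 '(': depth becomes 2
  Position 4 ')': depth becomes 1
  Position 5 '(': depth becomes 2
  Position 6 '(': depth becomes 3
  Position 7 ')': depth becomes 2
  Position 8 '(': depth becomes 3
  Position 9 '(': depth becomes 4
  Position 10 '(': depth becomes 5
  Position 11 ')': depth becomes 4
  Position 12 '(': depth becomes 5
  Position 13 '(': depth becomes 6
  Position 14 ')': depth becomes 5
  Position 15 '(': depth becomes 6
  Position 16 '(': depth becomes 7
  Position 17 ')': depth becomes 6
  Position 18 ')': depth becomes 5
  Position 19 ')': depth becomes 4
  Position 20 ')': depth becomes 3
  Position 21 ')': depth becomes 2
  Position 22 ')': depth becomes 1
  Position 23 ')': depth becomes 0
Maximum depth reached: 7

7


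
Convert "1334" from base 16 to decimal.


Input: "1334" in base 16
Positional expansion:
  Digit '1' (value 1) x 16^3 = 4096
  Digit '3' (value 3) x 16^2 = 768
  Digit '3' (value 3) x 16^1 = 48
  Digit '4' (value 4) x 16^0 = 4
Sum = 4916

4916


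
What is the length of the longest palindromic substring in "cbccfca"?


Input: "cbccfca"
Checking substrings for palindromes:
  [0:3] "cbc" (len 3) => palindrome
  [3:6] "cfc" (len 3) => palindrome
  [2:4] "cc" (len 2) => palindrome
Longest palindromic substring: "cbc" with length 3

3


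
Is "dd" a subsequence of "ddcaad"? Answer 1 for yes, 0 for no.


Check if "dd" is a subsequence of "ddcaad"
Greedy scan:
  Position 0 ('d'): matches sub[0] = 'd'
  Position 1 ('d'): matches sub[1] = 'd'
  Position 2 ('c'): no match needed
  Position 3 ('a'): no match needed
  Position 4 ('a'): no match needed
  Position 5 ('d'): no match needed
All 2 characters matched => is a subsequence

1


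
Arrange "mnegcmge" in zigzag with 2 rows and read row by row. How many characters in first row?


Zigzag "mnegcmge" into 2 rows:
Placing characters:
  'm' => row 0
  'n' => row 1
  'e' => row 0
  'g' => row 1
  'c' => row 0
  'm' => row 1
  'g' => row 0
  'e' => row 1
Rows:
  Row 0: "mecg"
  Row 1: "ngme"
First row length: 4

4


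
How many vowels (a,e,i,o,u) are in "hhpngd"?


Input: hhpngd
Checking each character:
  'h' at position 0: consonant
  'h' at position 1: consonant
  'p' at position 2: consonant
  'n' at position 3: consonant
  'g' at position 4: consonant
  'd' at position 5: consonant
Total vowels: 0

0


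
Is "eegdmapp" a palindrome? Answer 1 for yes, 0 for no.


Input: eegdmapp
Reversed: ppamdgee
  Compare pos 0 ('e') with pos 7 ('p'): MISMATCH
  Compare pos 1 ('e') with pos 6 ('p'): MISMATCH
  Compare pos 2 ('g') with pos 5 ('a'): MISMATCH
  Compare pos 3 ('d') with pos 4 ('m'): MISMATCH
Result: not a palindrome

0


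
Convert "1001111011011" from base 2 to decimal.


Input: "1001111011011" in base 2
Positional expansion:
  Digit '1' (value 1) x 2^12 = 4096
  Digit '0' (value 0) x 2^11 = 0
  Digit '0' (value 0) x 2^10 = 0
  Digit '1' (value 1) x 2^9 = 512
  Digit '1' (value 1) x 2^8 = 256
  Digit '1' (value 1) x 2^7 = 128
  Digit '1' (value 1) x 2^6 = 64
  Digit '0' (value 0) x 2^5 = 0
  Digit '1' (value 1) x 2^4 = 16
  Digit '1' (value 1) x 2^3 = 8
  Digit '0' (value 0) x 2^2 = 0
  Digit '1' (value 1) x 2^1 = 2
  Digit '1' (value 1) x 2^0 = 1
Sum = 5083

5083


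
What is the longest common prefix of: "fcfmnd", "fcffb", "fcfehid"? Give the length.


Words: fcfmnd, fcffb, fcfehid
  Position 0: all 'f' => match
  Position 1: all 'c' => match
  Position 2: all 'f' => match
  Position 3: ('m', 'f', 'e') => mismatch, stop
LCP = "fcf" (length 3)

3


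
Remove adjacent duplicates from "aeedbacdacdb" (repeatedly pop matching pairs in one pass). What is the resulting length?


Input: aeedbacdacdb
Stack-based adjacent duplicate removal:
  Read 'a': push. Stack: a
  Read 'e': push. Stack: ae
  Read 'e': matches stack top 'e' => pop. Stack: a
  Read 'd': push. Stack: ad
  Read 'b': push. Stack: adb
  Read 'a': push. Stack: adba
  Read 'c': push. Stack: adbac
  Read 'd': push. Stack: adbacd
  Read 'a': push. Stack: adbacda
  Read 'c': push. Stack: adbacdac
  Read 'd': push. Stack: adbacdacd
  Read 'b': push. Stack: adbacdacdb
Final stack: "adbacdacdb" (length 10)

10


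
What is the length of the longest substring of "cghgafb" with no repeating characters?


Input: "cghgafb"
Sliding window (track last position of each char):
  Position 0 ('c'): window [0,0] length 1 -- new best
  Position 1 ('g'): window [0,1] length 2 -- new best
  Position 2 ('h'): window [0,2] length 3 -- new best
  Position 3 ('g'): repeat (last at 1), move window start to 2
  Position 3 ('g'): window [2,3] length 2
  Position 4 ('a'): window [2,4] length 3
  Position 5 ('f'): window [2,5] length 4 -- new best
  Position 6 ('b'): window [2,6] length 5 -- new best
Longest substring with no repeats: "hgafb" with length 5

5


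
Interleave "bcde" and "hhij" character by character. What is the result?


Interleaving "bcde" and "hhij":
  Position 0: 'b' from first, 'h' from second => "bh"
  Position 1: 'c' from first, 'h' from second => "ch"
  Position 2: 'd' from first, 'i' from second => "di"
  Position 3: 'e' from first, 'j' from second => "ej"
Result: bhchdiej

bhchdiej


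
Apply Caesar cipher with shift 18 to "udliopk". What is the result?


Caesar cipher: shift "udliopk" by 18
  'u' (pos 20) + 18 = pos 12 = 'm'
  'd' (pos 3) + 18 = pos 21 = 'v'
  'l' (pos 11) + 18 = pos 3 = 'd'
  'i' (pos 8) + 18 = pos 0 = 'a'
  'o' (pos 14) + 18 = pos 6 = 'g'
  'p' (pos 15) + 18 = pos 7 = 'h'
  'k' (pos 10) + 18 = pos 2 = 'c'
Result: mvdaghc

mvdaghc


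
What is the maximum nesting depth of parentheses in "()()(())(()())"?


Input: "()()(())(()())"
Tracking depth:
  Position 0 '(': depth becomes 1
  Position 1 ')': depth becomes 0
  Position 2 '(': depth becomes 1
  Position 3 ')': depth becomes 0
  Position 4 '(': depth becomes 1
  Position 5 '(': depth becomes 2
  Position 6 ')': depth becomes 1
  Position 7 ')': depth becomes 0
  Position 8 '(': depth becomes 1
  Position 9 '(': depth becomes 2
  Position 10 ')': depth becomes 1
  Position 11 '(': depth becomes 2
  Position 12 ')': depth becomes 1
  Position 13 ')': depth becomes 0
Maximum depth reached: 2

2


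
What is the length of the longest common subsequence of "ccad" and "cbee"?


LCS of "ccad" and "cbee"
DP table:
           c    b    e    e
      0    0    0    0    0
  c   0    1    1    1    1
  c   0    1    1    1    1
  a   0    1    1    1    1
  d   0    1    1    1    1
LCS length = dp[4][4] = 1

1


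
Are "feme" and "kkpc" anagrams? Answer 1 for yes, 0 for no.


Strings: "feme", "kkpc"
Sorted first:  eefm
Sorted second: ckkp
Differ at position 0: 'e' vs 'c' => not anagrams

0


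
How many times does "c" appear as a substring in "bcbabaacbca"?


Searching for "c" in "bcbabaacbca"
Scanning each position:
  Position 0: "b" => no
  Position 1: "c" => MATCH
  Position 2: "b" => no
  Position 3: "a" => no
  Position 4: "b" => no
  Position 5: "a" => no
  Position 6: "a" => no
  Position 7: "c" => MATCH
  Position 8: "b" => no
  Position 9: "c" => MATCH
  Position 10: "a" => no
Total occurrences: 3

3


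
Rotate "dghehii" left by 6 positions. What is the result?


Input: "dghehii", rotate left by 6
First 6 characters: "dghehi"
Remaining characters: "i"
Concatenate remaining + first: "i" + "dghehi" = "idghehi"

idghehi


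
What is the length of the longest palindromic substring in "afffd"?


Input: "afffd"
Checking substrings for palindromes:
  [1:4] "fff" (len 3) => palindrome
  [1:3] "ff" (len 2) => palindrome
  [2:4] "ff" (len 2) => palindrome
Longest palindromic substring: "fff" with length 3

3


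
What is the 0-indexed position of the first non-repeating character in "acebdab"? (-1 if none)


Input: acebdab
Character frequencies:
  'a': 2
  'b': 2
  'c': 1
  'd': 1
  'e': 1
Scanning left to right for freq == 1:
  Position 0 ('a'): freq=2, skip
  Position 1 ('c'): unique! => answer = 1

1


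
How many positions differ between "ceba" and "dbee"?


Comparing "ceba" and "dbee" position by position:
  Position 0: 'c' vs 'd' => DIFFER
  Position 1: 'e' vs 'b' => DIFFER
  Position 2: 'b' vs 'e' => DIFFER
  Position 3: 'a' vs 'e' => DIFFER
Positions that differ: 4

4


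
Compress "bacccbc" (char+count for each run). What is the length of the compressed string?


Input: bacccbc
Runs:
  'b' x 1 => "b1"
  'a' x 1 => "a1"
  'c' x 3 => "c3"
  'b' x 1 => "b1"
  'c' x 1 => "c1"
Compressed: "b1a1c3b1c1"
Compressed length: 10

10


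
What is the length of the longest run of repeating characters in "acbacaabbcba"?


Input: "acbacaabbcba"
Scanning for longest run:
  Position 1 ('c'): new char, reset run to 1
  Position 2 ('b'): new char, reset run to 1
  Position 3 ('a'): new char, reset run to 1
  Position 4 ('c'): new char, reset run to 1
  Position 5 ('a'): new char, reset run to 1
  Position 6 ('a'): continues run of 'a', length=2
  Position 7 ('b'): new char, reset run to 1
  Position 8 ('b'): continues run of 'b', length=2
  Position 9 ('c'): new char, reset run to 1
  Position 10 ('b'): new char, reset run to 1
  Position 11 ('a'): new char, reset run to 1
Longest run: 'a' with length 2

2


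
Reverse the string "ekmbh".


Input: ekmbh
Reading characters right to left:
  Position 4: 'h'
  Position 3: 'b'
  Position 2: 'm'
  Position 1: 'k'
  Position 0: 'e'
Reversed: hbmke

hbmke


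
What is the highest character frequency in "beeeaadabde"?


Input: beeeaadabde
Character counts:
  'a': 3
  'b': 2
  'd': 2
  'e': 4
Maximum frequency: 4

4


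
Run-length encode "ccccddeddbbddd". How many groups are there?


Input: ccccddeddbbddd
Scanning for consecutive runs:
  Group 1: 'c' x 4 (positions 0-3)
  Group 2: 'd' x 2 (positions 4-5)
  Group 3: 'e' x 1 (positions 6-6)
  Group 4: 'd' x 2 (positions 7-8)
  Group 5: 'b' x 2 (positions 9-10)
  Group 6: 'd' x 3 (positions 11-13)
Total groups: 6

6


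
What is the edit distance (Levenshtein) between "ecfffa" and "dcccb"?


Computing edit distance: "ecfffa" -> "dcccb"
DP table:
           d    c    c    c    b
      0    1    2    3    4    5
  e   1    1    2    3    4    5
  c   2    2    1    2    3    4
  f   3    3    2    2    3    4
  f   4    4    3    3    3    4
  f   5    5    4    4    4    4
  a   6    6    5    5    5    5
Edit distance = dp[6][5] = 5

5


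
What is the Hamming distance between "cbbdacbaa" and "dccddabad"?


Comparing "cbbdacbaa" and "dccddabad" position by position:
  Position 0: 'c' vs 'd' => differ
  Position 1: 'b' vs 'c' => differ
  Position 2: 'b' vs 'c' => differ
  Position 3: 'd' vs 'd' => same
  Position 4: 'a' vs 'd' => differ
  Position 5: 'c' vs 'a' => differ
  Position 6: 'b' vs 'b' => same
  Position 7: 'a' vs 'a' => same
  Position 8: 'a' vs 'd' => differ
Total differences (Hamming distance): 6

6


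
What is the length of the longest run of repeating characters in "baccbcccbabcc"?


Input: "baccbcccbabcc"
Scanning for longest run:
  Position 1 ('a'): new char, reset run to 1
  Position 2 ('c'): new char, reset run to 1
  Position 3 ('c'): continues run of 'c', length=2
  Position 4 ('b'): new char, reset run to 1
  Position 5 ('c'): new char, reset run to 1
  Position 6 ('c'): continues run of 'c', length=2
  Position 7 ('c'): continues run of 'c', length=3
  Position 8 ('b'): new char, reset run to 1
  Position 9 ('a'): new char, reset run to 1
  Position 10 ('b'): new char, reset run to 1
  Position 11 ('c'): new char, reset run to 1
  Position 12 ('c'): continues run of 'c', length=2
Longest run: 'c' with length 3

3


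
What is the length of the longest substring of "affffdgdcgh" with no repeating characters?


Input: "affffdgdcgh"
Sliding window (track last position of each char):
  Position 0 ('a'): window [0,0] length 1 -- new best
  Position 1 ('f'): window [0,1] length 2 -- new best
  Position 2 ('f'): repeat (last at 1), move window start to 2
  Position 2 ('f'): window [2,2] length 1
  Position 3 ('f'): repeat (last at 2), move window start to 3
  Position 3 ('f'): window [3,3] length 1
  Position 4 ('f'): repeat (last at 3), move window start to 4
  Position 4 ('f'): window [4,4] length 1
  Position 5 ('d'): window [4,5] length 2
  Position 6 ('g'): window [4,6] length 3 -- new best
  Position 7 ('d'): repeat (last at 5), move window start to 6
  Position 7 ('d'): window [6,7] length 2
  Position 8 ('c'): window [6,8] length 3
  Position 9 ('g'): repeat (last at 6), move window start to 7
  Position 9 ('g'): window [7,9] length 3
  Position 10 ('h'): window [7,10] length 4 -- new best
Longest substring with no repeats: "dcgh" with length 4

4


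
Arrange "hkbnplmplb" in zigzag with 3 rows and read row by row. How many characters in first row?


Zigzag "hkbnplmplb" into 3 rows:
Placing characters:
  'h' => row 0
  'k' => row 1
  'b' => row 2
  'n' => row 1
  'p' => row 0
  'l' => row 1
  'm' => row 2
  'p' => row 1
  'l' => row 0
  'b' => row 1
Rows:
  Row 0: "hpl"
  Row 1: "knlpb"
  Row 2: "bm"
First row length: 3

3


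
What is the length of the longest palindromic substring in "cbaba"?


Input: "cbaba"
Checking substrings for palindromes:
  [1:4] "bab" (len 3) => palindrome
  [2:5] "aba" (len 3) => palindrome
Longest palindromic substring: "bab" with length 3

3


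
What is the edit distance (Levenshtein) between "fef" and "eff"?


Computing edit distance: "fef" -> "eff"
DP table:
           e    f    f
      0    1    2    3
  f   1    1    1    2
  e   2    1    2    2
  f   3    2    1    2
Edit distance = dp[3][3] = 2

2


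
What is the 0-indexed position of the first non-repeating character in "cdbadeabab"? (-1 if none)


Input: cdbadeabab
Character frequencies:
  'a': 3
  'b': 3
  'c': 1
  'd': 2
  'e': 1
Scanning left to right for freq == 1:
  Position 0 ('c'): unique! => answer = 0

0


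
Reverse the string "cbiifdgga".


Input: cbiifdgga
Reading characters right to left:
  Position 8: 'a'
  Position 7: 'g'
  Position 6: 'g'
  Position 5: 'd'
  Position 4: 'f'
  Position 3: 'i'
  Position 2: 'i'
  Position 1: 'b'
  Position 0: 'c'
Reversed: aggdfiibc

aggdfiibc


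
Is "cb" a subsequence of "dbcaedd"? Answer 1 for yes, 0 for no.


Check if "cb" is a subsequence of "dbcaedd"
Greedy scan:
  Position 0 ('d'): no match needed
  Position 1 ('b'): no match needed
  Position 2 ('c'): matches sub[0] = 'c'
  Position 3 ('a'): no match needed
  Position 4 ('e'): no match needed
  Position 5 ('d'): no match needed
  Position 6 ('d'): no match needed
Only matched 1/2 characters => not a subsequence

0


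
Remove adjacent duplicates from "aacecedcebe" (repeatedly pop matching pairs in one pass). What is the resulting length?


Input: aacecedcebe
Stack-based adjacent duplicate removal:
  Read 'a': push. Stack: a
  Read 'a': matches stack top 'a' => pop. Stack: (empty)
  Read 'c': push. Stack: c
  Read 'e': push. Stack: ce
  Read 'c': push. Stack: cec
  Read 'e': push. Stack: cece
  Read 'd': push. Stack: ceced
  Read 'c': push. Stack: cecedc
  Read 'e': push. Stack: cecedce
  Read 'b': push. Stack: cecedceb
  Read 'e': push. Stack: cecedcebe
Final stack: "cecedcebe" (length 9)

9


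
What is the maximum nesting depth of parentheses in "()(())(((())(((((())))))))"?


Input: "()(())(((())(((((())))))))"
Tracking depth:
  Position 0 '(': depth becomes 1
  Position 1 ')': depth becomes 0
  Position 2 '(': depth becomes 1
  Position 3 '(': depth becomes 2
  Position 4 ')': depth becomes 1
  Position 5 ')': depth becomes 0
  Position 6 '(': depth becomes 1
  Position 7 '(': depth becomes 2
  Position 8 '(': depth becomes 3
  Position 9 '(': depth becomes 4
  Position 10 ')': depth becomes 3
  Position 11 ')': depth becomes 2
  Position 12 '(': depth becomes 3
  Position 13 '(': depth becomes 4
  Position 14 '(': depth becomes 5
  Position 15 '(': depth becomes 6
  Position 16 '(': depth becomes 7
  Position 17 '(': depth becomes 8
  Position 18 ')': depth becomes 7
  Position 19 ')': depth becomes 6
  Position 20 ')': depth becomes 5
  Position 21 ')': depth becomes 4
  Position 22 ')': depth becomes 3
  Position 23 ')': depth becomes 2
  Position 24 ')': depth becomes 1
  Position 25 ')': depth becomes 0
Maximum depth reached: 8

8


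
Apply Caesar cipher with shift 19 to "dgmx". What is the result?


Caesar cipher: shift "dgmx" by 19
  'd' (pos 3) + 19 = pos 22 = 'w'
  'g' (pos 6) + 19 = pos 25 = 'z'
  'm' (pos 12) + 19 = pos 5 = 'f'
  'x' (pos 23) + 19 = pos 16 = 'q'
Result: wzfq

wzfq


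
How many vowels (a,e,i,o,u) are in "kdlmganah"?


Input: kdlmganah
Checking each character:
  'k' at position 0: consonant
  'd' at position 1: consonant
  'l' at position 2: consonant
  'm' at position 3: consonant
  'g' at position 4: consonant
  'a' at position 5: vowel (running total: 1)
  'n' at position 6: consonant
  'a' at position 7: vowel (running total: 2)
  'h' at position 8: consonant
Total vowels: 2

2


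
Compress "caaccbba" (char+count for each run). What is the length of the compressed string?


Input: caaccbba
Runs:
  'c' x 1 => "c1"
  'a' x 2 => "a2"
  'c' x 2 => "c2"
  'b' x 2 => "b2"
  'a' x 1 => "a1"
Compressed: "c1a2c2b2a1"
Compressed length: 10

10


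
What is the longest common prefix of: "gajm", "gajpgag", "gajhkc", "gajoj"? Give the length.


Words: gajm, gajpgag, gajhkc, gajoj
  Position 0: all 'g' => match
  Position 1: all 'a' => match
  Position 2: all 'j' => match
  Position 3: ('m', 'p', 'h', 'o') => mismatch, stop
LCP = "gaj" (length 3)

3


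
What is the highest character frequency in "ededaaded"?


Input: ededaaded
Character counts:
  'a': 2
  'd': 4
  'e': 3
Maximum frequency: 4

4


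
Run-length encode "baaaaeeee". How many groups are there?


Input: baaaaeeee
Scanning for consecutive runs:
  Group 1: 'b' x 1 (positions 0-0)
  Group 2: 'a' x 4 (positions 1-4)
  Group 3: 'e' x 4 (positions 5-8)
Total groups: 3

3


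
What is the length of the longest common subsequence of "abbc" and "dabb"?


LCS of "abbc" and "dabb"
DP table:
           d    a    b    b
      0    0    0    0    0
  a   0    0    1    1    1
  b   0    0    1    2    2
  b   0    0    1    2    3
  c   0    0    1    2    3
LCS length = dp[4][4] = 3

3


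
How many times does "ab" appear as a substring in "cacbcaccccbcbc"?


Searching for "ab" in "cacbcaccccbcbc"
Scanning each position:
  Position 0: "ca" => no
  Position 1: "ac" => no
  Position 2: "cb" => no
  Position 3: "bc" => no
  Position 4: "ca" => no
  Position 5: "ac" => no
  Position 6: "cc" => no
  Position 7: "cc" => no
  Position 8: "cc" => no
  Position 9: "cb" => no
  Position 10: "bc" => no
  Position 11: "cb" => no
  Position 12: "bc" => no
Total occurrences: 0

0


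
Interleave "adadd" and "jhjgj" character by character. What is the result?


Interleaving "adadd" and "jhjgj":
  Position 0: 'a' from first, 'j' from second => "aj"
  Position 1: 'd' from first, 'h' from second => "dh"
  Position 2: 'a' from first, 'j' from second => "aj"
  Position 3: 'd' from first, 'g' from second => "dg"
  Position 4: 'd' from first, 'j' from second => "dj"
Result: ajdhajdgdj

ajdhajdgdj


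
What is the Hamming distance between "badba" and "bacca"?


Comparing "badba" and "bacca" position by position:
  Position 0: 'b' vs 'b' => same
  Position 1: 'a' vs 'a' => same
  Position 2: 'd' vs 'c' => differ
  Position 3: 'b' vs 'c' => differ
  Position 4: 'a' vs 'a' => same
Total differences (Hamming distance): 2

2


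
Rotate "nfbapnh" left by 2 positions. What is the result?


Input: "nfbapnh", rotate left by 2
First 2 characters: "nf"
Remaining characters: "bapnh"
Concatenate remaining + first: "bapnh" + "nf" = "bapnhnf"

bapnhnf


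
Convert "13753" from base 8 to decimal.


Input: "13753" in base 8
Positional expansion:
  Digit '1' (value 1) x 8^4 = 4096
  Digit '3' (value 3) x 8^3 = 1536
  Digit '7' (value 7) x 8^2 = 448
  Digit '5' (value 5) x 8^1 = 40
  Digit '3' (value 3) x 8^0 = 3
Sum = 6123

6123


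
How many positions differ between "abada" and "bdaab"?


Comparing "abada" and "bdaab" position by position:
  Position 0: 'a' vs 'b' => DIFFER
  Position 1: 'b' vs 'd' => DIFFER
  Position 2: 'a' vs 'a' => same
  Position 3: 'd' vs 'a' => DIFFER
  Position 4: 'a' vs 'b' => DIFFER
Positions that differ: 4

4


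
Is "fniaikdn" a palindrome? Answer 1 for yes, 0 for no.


Input: fniaikdn
Reversed: ndkiainf
  Compare pos 0 ('f') with pos 7 ('n'): MISMATCH
  Compare pos 1 ('n') with pos 6 ('d'): MISMATCH
  Compare pos 2 ('i') with pos 5 ('k'): MISMATCH
  Compare pos 3 ('a') with pos 4 ('i'): MISMATCH
Result: not a palindrome

0


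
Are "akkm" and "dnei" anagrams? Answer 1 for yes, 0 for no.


Strings: "akkm", "dnei"
Sorted first:  akkm
Sorted second: dein
Differ at position 0: 'a' vs 'd' => not anagrams

0


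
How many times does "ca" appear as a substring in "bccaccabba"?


Searching for "ca" in "bccaccabba"
Scanning each position:
  Position 0: "bc" => no
  Position 1: "cc" => no
  Position 2: "ca" => MATCH
  Position 3: "ac" => no
  Position 4: "cc" => no
  Position 5: "ca" => MATCH
  Position 6: "ab" => no
  Position 7: "bb" => no
  Position 8: "ba" => no
Total occurrences: 2

2


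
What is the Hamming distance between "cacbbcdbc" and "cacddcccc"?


Comparing "cacbbcdbc" and "cacddcccc" position by position:
  Position 0: 'c' vs 'c' => same
  Position 1: 'a' vs 'a' => same
  Position 2: 'c' vs 'c' => same
  Position 3: 'b' vs 'd' => differ
  Position 4: 'b' vs 'd' => differ
  Position 5: 'c' vs 'c' => same
  Position 6: 'd' vs 'c' => differ
  Position 7: 'b' vs 'c' => differ
  Position 8: 'c' vs 'c' => same
Total differences (Hamming distance): 4

4


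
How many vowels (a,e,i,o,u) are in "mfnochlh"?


Input: mfnochlh
Checking each character:
  'm' at position 0: consonant
  'f' at position 1: consonant
  'n' at position 2: consonant
  'o' at position 3: vowel (running total: 1)
  'c' at position 4: consonant
  'h' at position 5: consonant
  'l' at position 6: consonant
  'h' at position 7: consonant
Total vowels: 1

1


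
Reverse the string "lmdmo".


Input: lmdmo
Reading characters right to left:
  Position 4: 'o'
  Position 3: 'm'
  Position 2: 'd'
  Position 1: 'm'
  Position 0: 'l'
Reversed: omdml

omdml


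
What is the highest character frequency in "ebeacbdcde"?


Input: ebeacbdcde
Character counts:
  'a': 1
  'b': 2
  'c': 2
  'd': 2
  'e': 3
Maximum frequency: 3

3


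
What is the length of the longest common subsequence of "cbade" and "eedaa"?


LCS of "cbade" and "eedaa"
DP table:
           e    e    d    a    a
      0    0    0    0    0    0
  c   0    0    0    0    0    0
  b   0    0    0    0    0    0
  a   0    0    0    0    1    1
  d   0    0    0    1    1    1
  e   0    1    1    1    1    1
LCS length = dp[5][5] = 1

1


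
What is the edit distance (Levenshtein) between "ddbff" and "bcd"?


Computing edit distance: "ddbff" -> "bcd"
DP table:
           b    c    d
      0    1    2    3
  d   1    1    2    2
  d   2    2    2    2
  b   3    2    3    3
  f   4    3    3    4
  f   5    4    4    4
Edit distance = dp[5][3] = 4

4


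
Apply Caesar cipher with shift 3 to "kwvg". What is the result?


Caesar cipher: shift "kwvg" by 3
  'k' (pos 10) + 3 = pos 13 = 'n'
  'w' (pos 22) + 3 = pos 25 = 'z'
  'v' (pos 21) + 3 = pos 24 = 'y'
  'g' (pos 6) + 3 = pos 9 = 'j'
Result: nzyj

nzyj


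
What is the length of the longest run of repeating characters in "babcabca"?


Input: "babcabca"
Scanning for longest run:
  Position 1 ('a'): new char, reset run to 1
  Position 2 ('b'): new char, reset run to 1
  Position 3 ('c'): new char, reset run to 1
  Position 4 ('a'): new char, reset run to 1
  Position 5 ('b'): new char, reset run to 1
  Position 6 ('c'): new char, reset run to 1
  Position 7 ('a'): new char, reset run to 1
Longest run: 'b' with length 1

1


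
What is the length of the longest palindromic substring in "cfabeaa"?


Input: "cfabeaa"
Checking substrings for palindromes:
  [5:7] "aa" (len 2) => palindrome
Longest palindromic substring: "aa" with length 2

2


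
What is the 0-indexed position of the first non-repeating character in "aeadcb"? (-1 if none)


Input: aeadcb
Character frequencies:
  'a': 2
  'b': 1
  'c': 1
  'd': 1
  'e': 1
Scanning left to right for freq == 1:
  Position 0 ('a'): freq=2, skip
  Position 1 ('e'): unique! => answer = 1

1


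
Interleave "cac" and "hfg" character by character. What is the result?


Interleaving "cac" and "hfg":
  Position 0: 'c' from first, 'h' from second => "ch"
  Position 1: 'a' from first, 'f' from second => "af"
  Position 2: 'c' from first, 'g' from second => "cg"
Result: chafcg

chafcg


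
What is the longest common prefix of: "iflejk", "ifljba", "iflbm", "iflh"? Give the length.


Words: iflejk, ifljba, iflbm, iflh
  Position 0: all 'i' => match
  Position 1: all 'f' => match
  Position 2: all 'l' => match
  Position 3: ('e', 'j', 'b', 'h') => mismatch, stop
LCP = "ifl" (length 3)

3


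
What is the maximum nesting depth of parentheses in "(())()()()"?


Input: "(())()()()"
Tracking depth:
  Position 0 '(': depth becomes 1
  Position 1 '(': depth becomes 2
  Position 2 ')': depth becomes 1
  Position 3 ')': depth becomes 0
  Position 4 '(': depth becomes 1
  Position 5 ')': depth becomes 0
  Position 6 '(': depth becomes 1
  Position 7 ')': depth becomes 0
  Position 8 '(': depth becomes 1
  Position 9 ')': depth becomes 0
Maximum depth reached: 2

2


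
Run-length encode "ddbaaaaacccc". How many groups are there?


Input: ddbaaaaacccc
Scanning for consecutive runs:
  Group 1: 'd' x 2 (positions 0-1)
  Group 2: 'b' x 1 (positions 2-2)
  Group 3: 'a' x 5 (positions 3-7)
  Group 4: 'c' x 4 (positions 8-11)
Total groups: 4

4


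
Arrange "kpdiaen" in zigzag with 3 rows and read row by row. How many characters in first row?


Zigzag "kpdiaen" into 3 rows:
Placing characters:
  'k' => row 0
  'p' => row 1
  'd' => row 2
  'i' => row 1
  'a' => row 0
  'e' => row 1
  'n' => row 2
Rows:
  Row 0: "ka"
  Row 1: "pie"
  Row 2: "dn"
First row length: 2

2


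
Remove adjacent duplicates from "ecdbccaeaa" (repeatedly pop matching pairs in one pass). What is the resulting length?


Input: ecdbccaeaa
Stack-based adjacent duplicate removal:
  Read 'e': push. Stack: e
  Read 'c': push. Stack: ec
  Read 'd': push. Stack: ecd
  Read 'b': push. Stack: ecdb
  Read 'c': push. Stack: ecdbc
  Read 'c': matches stack top 'c' => pop. Stack: ecdb
  Read 'a': push. Stack: ecdba
  Read 'e': push. Stack: ecdbae
  Read 'a': push. Stack: ecdbaea
  Read 'a': matches stack top 'a' => pop. Stack: ecdbae
Final stack: "ecdbae" (length 6)

6


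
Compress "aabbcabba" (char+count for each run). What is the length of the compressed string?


Input: aabbcabba
Runs:
  'a' x 2 => "a2"
  'b' x 2 => "b2"
  'c' x 1 => "c1"
  'a' x 1 => "a1"
  'b' x 2 => "b2"
  'a' x 1 => "a1"
Compressed: "a2b2c1a1b2a1"
Compressed length: 12

12


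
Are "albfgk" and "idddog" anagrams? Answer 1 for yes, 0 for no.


Strings: "albfgk", "idddog"
Sorted first:  abfgkl
Sorted second: dddgio
Differ at position 0: 'a' vs 'd' => not anagrams

0


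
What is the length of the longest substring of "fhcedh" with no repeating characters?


Input: "fhcedh"
Sliding window (track last position of each char):
  Position 0 ('f'): window [0,0] length 1 -- new best
  Position 1 ('h'): window [0,1] length 2 -- new best
  Position 2 ('c'): window [0,2] length 3 -- new best
  Position 3 ('e'): window [0,3] length 4 -- new best
  Position 4 ('d'): window [0,4] length 5 -- new best
  Position 5 ('h'): repeat (last at 1), move window start to 2
  Position 5 ('h'): window [2,5] length 4
Longest substring with no repeats: "fhced" with length 5

5


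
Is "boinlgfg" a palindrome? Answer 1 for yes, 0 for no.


Input: boinlgfg
Reversed: gfglniob
  Compare pos 0 ('b') with pos 7 ('g'): MISMATCH
  Compare pos 1 ('o') with pos 6 ('f'): MISMATCH
  Compare pos 2 ('i') with pos 5 ('g'): MISMATCH
  Compare pos 3 ('n') with pos 4 ('l'): MISMATCH
Result: not a palindrome

0


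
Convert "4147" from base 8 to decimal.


Input: "4147" in base 8
Positional expansion:
  Digit '4' (value 4) x 8^3 = 2048
  Digit '1' (value 1) x 8^2 = 64
  Digit '4' (value 4) x 8^1 = 32
  Digit '7' (value 7) x 8^0 = 7
Sum = 2151

2151


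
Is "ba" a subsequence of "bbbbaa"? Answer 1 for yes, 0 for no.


Check if "ba" is a subsequence of "bbbbaa"
Greedy scan:
  Position 0 ('b'): matches sub[0] = 'b'
  Position 1 ('b'): no match needed
  Position 2 ('b'): no match needed
  Position 3 ('b'): no match needed
  Position 4 ('a'): matches sub[1] = 'a'
  Position 5 ('a'): no match needed
All 2 characters matched => is a subsequence

1


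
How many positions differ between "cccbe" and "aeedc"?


Comparing "cccbe" and "aeedc" position by position:
  Position 0: 'c' vs 'a' => DIFFER
  Position 1: 'c' vs 'e' => DIFFER
  Position 2: 'c' vs 'e' => DIFFER
  Position 3: 'b' vs 'd' => DIFFER
  Position 4: 'e' vs 'c' => DIFFER
Positions that differ: 5

5


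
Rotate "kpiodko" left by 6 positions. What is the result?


Input: "kpiodko", rotate left by 6
First 6 characters: "kpiodk"
Remaining characters: "o"
Concatenate remaining + first: "o" + "kpiodk" = "okpiodk"

okpiodk


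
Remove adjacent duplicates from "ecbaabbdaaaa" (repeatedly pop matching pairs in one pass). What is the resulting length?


Input: ecbaabbdaaaa
Stack-based adjacent duplicate removal:
  Read 'e': push. Stack: e
  Read 'c': push. Stack: ec
  Read 'b': push. Stack: ecb
  Read 'a': push. Stack: ecba
  Read 'a': matches stack top 'a' => pop. Stack: ecb
  Read 'b': matches stack top 'b' => pop. Stack: ec
  Read 'b': push. Stack: ecb
  Read 'd': push. Stack: ecbd
  Read 'a': push. Stack: ecbda
  Read 'a': matches stack top 'a' => pop. Stack: ecbd
  Read 'a': push. Stack: ecbda
  Read 'a': matches stack top 'a' => pop. Stack: ecbd
Final stack: "ecbd" (length 4)

4


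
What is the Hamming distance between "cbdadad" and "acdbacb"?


Comparing "cbdadad" and "acdbacb" position by position:
  Position 0: 'c' vs 'a' => differ
  Position 1: 'b' vs 'c' => differ
  Position 2: 'd' vs 'd' => same
  Position 3: 'a' vs 'b' => differ
  Position 4: 'd' vs 'a' => differ
  Position 5: 'a' vs 'c' => differ
  Position 6: 'd' vs 'b' => differ
Total differences (Hamming distance): 6

6


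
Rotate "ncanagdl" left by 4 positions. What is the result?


Input: "ncanagdl", rotate left by 4
First 4 characters: "ncan"
Remaining characters: "agdl"
Concatenate remaining + first: "agdl" + "ncan" = "agdlncan"

agdlncan


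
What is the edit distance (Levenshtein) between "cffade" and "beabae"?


Computing edit distance: "cffade" -> "beabae"
DP table:
           b    e    a    b    a    e
      0    1    2    3    4    5    6
  c   1    1    2    3    4    5    6
  f   2    2    2    3    4    5    6
  f   3    3    3    3    4    5    6
  a   4    4    4    3    4    4    5
  d   5    5    5    4    4    5    5
  e   6    6    5    5    5    5    5
Edit distance = dp[6][6] = 5

5


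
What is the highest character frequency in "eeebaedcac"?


Input: eeebaedcac
Character counts:
  'a': 2
  'b': 1
  'c': 2
  'd': 1
  'e': 4
Maximum frequency: 4

4


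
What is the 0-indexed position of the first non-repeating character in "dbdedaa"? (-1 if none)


Input: dbdedaa
Character frequencies:
  'a': 2
  'b': 1
  'd': 3
  'e': 1
Scanning left to right for freq == 1:
  Position 0 ('d'): freq=3, skip
  Position 1 ('b'): unique! => answer = 1

1


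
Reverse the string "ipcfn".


Input: ipcfn
Reading characters right to left:
  Position 4: 'n'
  Position 3: 'f'
  Position 2: 'c'
  Position 1: 'p'
  Position 0: 'i'
Reversed: nfcpi

nfcpi


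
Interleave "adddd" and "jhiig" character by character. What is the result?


Interleaving "adddd" and "jhiig":
  Position 0: 'a' from first, 'j' from second => "aj"
  Position 1: 'd' from first, 'h' from second => "dh"
  Position 2: 'd' from first, 'i' from second => "di"
  Position 3: 'd' from first, 'i' from second => "di"
  Position 4: 'd' from first, 'g' from second => "dg"
Result: ajdhdididg

ajdhdididg


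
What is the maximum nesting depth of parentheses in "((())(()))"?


Input: "((())(()))"
Tracking depth:
  Position 0 '(': depth becomes 1
  Position 1 '(': depth becomes 2
  Position 2 '(': depth becomes 3
  Position 3 ')': depth becomes 2
  Position 4 ')': depth becomes 1
  Position 5 '(': depth becomes 2
  Position 6 '(': depth becomes 3
  Position 7 ')': depth becomes 2
  Position 8 ')': depth becomes 1
  Position 9 ')': depth becomes 0
Maximum depth reached: 3

3


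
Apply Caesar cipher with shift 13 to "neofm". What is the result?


Caesar cipher: shift "neofm" by 13
  'n' (pos 13) + 13 = pos 0 = 'a'
  'e' (pos 4) + 13 = pos 17 = 'r'
  'o' (pos 14) + 13 = pos 1 = 'b'
  'f' (pos 5) + 13 = pos 18 = 's'
  'm' (pos 12) + 13 = pos 25 = 'z'
Result: arbsz

arbsz


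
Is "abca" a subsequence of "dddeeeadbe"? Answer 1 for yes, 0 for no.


Check if "abca" is a subsequence of "dddeeeadbe"
Greedy scan:
  Position 0 ('d'): no match needed
  Position 1 ('d'): no match needed
  Position 2 ('d'): no match needed
  Position 3 ('e'): no match needed
  Position 4 ('e'): no match needed
  Position 5 ('e'): no match needed
  Position 6 ('a'): matches sub[0] = 'a'
  Position 7 ('d'): no match needed
  Position 8 ('b'): matches sub[1] = 'b'
  Position 9 ('e'): no match needed
Only matched 2/4 characters => not a subsequence

0


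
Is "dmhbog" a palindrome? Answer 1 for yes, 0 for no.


Input: dmhbog
Reversed: gobhmd
  Compare pos 0 ('d') with pos 5 ('g'): MISMATCH
  Compare pos 1 ('m') with pos 4 ('o'): MISMATCH
  Compare pos 2 ('h') with pos 3 ('b'): MISMATCH
Result: not a palindrome

0


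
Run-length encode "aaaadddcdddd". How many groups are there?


Input: aaaadddcdddd
Scanning for consecutive runs:
  Group 1: 'a' x 4 (positions 0-3)
  Group 2: 'd' x 3 (positions 4-6)
  Group 3: 'c' x 1 (positions 7-7)
  Group 4: 'd' x 4 (positions 8-11)
Total groups: 4

4


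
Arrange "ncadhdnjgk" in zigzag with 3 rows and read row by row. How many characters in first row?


Zigzag "ncadhdnjgk" into 3 rows:
Placing characters:
  'n' => row 0
  'c' => row 1
  'a' => row 2
  'd' => row 1
  'h' => row 0
  'd' => row 1
  'n' => row 2
  'j' => row 1
  'g' => row 0
  'k' => row 1
Rows:
  Row 0: "nhg"
  Row 1: "cddjk"
  Row 2: "an"
First row length: 3

3


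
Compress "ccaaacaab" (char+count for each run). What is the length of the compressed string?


Input: ccaaacaab
Runs:
  'c' x 2 => "c2"
  'a' x 3 => "a3"
  'c' x 1 => "c1"
  'a' x 2 => "a2"
  'b' x 1 => "b1"
Compressed: "c2a3c1a2b1"
Compressed length: 10

10


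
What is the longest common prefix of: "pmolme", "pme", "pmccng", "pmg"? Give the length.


Words: pmolme, pme, pmccng, pmg
  Position 0: all 'p' => match
  Position 1: all 'm' => match
  Position 2: ('o', 'e', 'c', 'g') => mismatch, stop
LCP = "pm" (length 2)

2
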